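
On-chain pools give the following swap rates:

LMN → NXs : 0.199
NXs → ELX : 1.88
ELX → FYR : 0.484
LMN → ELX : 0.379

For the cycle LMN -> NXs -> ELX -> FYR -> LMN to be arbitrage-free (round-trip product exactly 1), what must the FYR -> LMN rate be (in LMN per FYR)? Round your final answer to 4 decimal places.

5.5226

Known legs of the cycle: 0.199 × 1.88 × 0.484 = 0.18107408
For no arbitrage the full-cycle product must be 1, so the missing rate is 1 / 0.18107408 ≈ 5.522602.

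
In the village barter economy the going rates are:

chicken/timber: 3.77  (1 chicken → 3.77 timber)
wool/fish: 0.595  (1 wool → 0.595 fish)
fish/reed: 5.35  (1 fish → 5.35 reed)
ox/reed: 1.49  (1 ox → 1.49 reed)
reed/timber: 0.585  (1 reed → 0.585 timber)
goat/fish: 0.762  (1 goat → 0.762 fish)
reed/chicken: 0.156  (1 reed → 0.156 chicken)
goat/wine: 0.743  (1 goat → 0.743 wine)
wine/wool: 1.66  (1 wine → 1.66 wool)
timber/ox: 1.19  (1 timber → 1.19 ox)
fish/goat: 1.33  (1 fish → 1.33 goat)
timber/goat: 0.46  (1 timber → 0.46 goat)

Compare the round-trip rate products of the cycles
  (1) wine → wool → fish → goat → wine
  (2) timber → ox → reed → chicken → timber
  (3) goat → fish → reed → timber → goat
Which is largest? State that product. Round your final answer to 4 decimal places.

(1) 1.66 × 0.595 × 1.33 × 0.743 = 0.97604
(2) 1.19 × 1.49 × 0.156 × 3.77 = 1.04280
(3) 0.762 × 5.35 × 0.585 × 0.46 = 1.09704
Highest is cycle (3) at 1.0970 (>1, arbitrage).

1.0970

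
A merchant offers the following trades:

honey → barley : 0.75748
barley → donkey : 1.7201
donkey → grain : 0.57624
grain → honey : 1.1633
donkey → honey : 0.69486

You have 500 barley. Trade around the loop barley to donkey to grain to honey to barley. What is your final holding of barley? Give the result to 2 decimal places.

436.71

500 barley × 1.7201 = 860.05 donkey
860.05 donkey × 0.57624 = 495.595212 grain
495.595212 grain × 1.1633 = 576.5259101196 honey
576.5259101196 honey × 0.75748 = 436.706846397394608 barley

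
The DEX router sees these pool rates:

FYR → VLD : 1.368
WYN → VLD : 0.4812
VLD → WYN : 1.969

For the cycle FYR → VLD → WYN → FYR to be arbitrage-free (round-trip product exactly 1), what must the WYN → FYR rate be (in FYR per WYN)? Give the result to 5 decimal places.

Known legs of the cycle: 1.368 × 1.969 = 2.693592
For no arbitrage the full-cycle product must be 1, so the missing rate is 1 / 2.693592 ≈ 0.3712515.

0.37125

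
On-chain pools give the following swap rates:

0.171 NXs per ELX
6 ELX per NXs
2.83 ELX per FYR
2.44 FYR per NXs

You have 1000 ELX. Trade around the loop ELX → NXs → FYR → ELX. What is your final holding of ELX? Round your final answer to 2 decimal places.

1000 ELX × 0.171 = 171 NXs
171 NXs × 2.44 = 417.24 FYR
417.24 FYR × 2.83 = 1180.7892 ELX

1180.79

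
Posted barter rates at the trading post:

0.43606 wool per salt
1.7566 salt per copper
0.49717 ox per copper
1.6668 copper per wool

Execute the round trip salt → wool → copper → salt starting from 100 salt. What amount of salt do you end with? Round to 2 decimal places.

100 salt × 0.43606 = 43.606 wool
43.606 wool × 1.6668 = 72.6824808 copper
72.6824808 copper × 1.7566 = 127.67404577328 salt

127.67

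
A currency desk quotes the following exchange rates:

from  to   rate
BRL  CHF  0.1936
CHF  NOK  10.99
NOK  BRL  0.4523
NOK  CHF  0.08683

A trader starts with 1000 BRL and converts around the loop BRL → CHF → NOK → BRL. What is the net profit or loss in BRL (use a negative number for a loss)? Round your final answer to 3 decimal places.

-37.658

1000 BRL × 0.1936 = 193.6 CHF
193.6 CHF × 10.99 = 2127.664 NOK
2127.664 NOK × 0.4523 = 962.3424272 BRL
Net change: 962.3424272 − 1000 = -37.6575728 BRL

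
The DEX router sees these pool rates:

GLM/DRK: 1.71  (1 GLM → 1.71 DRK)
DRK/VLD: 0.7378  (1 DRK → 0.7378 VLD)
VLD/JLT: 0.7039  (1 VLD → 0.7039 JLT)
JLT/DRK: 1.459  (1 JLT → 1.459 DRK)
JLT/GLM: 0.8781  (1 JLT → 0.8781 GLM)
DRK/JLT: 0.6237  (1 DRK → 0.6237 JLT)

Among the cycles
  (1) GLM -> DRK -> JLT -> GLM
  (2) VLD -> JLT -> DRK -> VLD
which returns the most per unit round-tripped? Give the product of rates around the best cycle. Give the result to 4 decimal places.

0.9365

(1) 1.71 × 0.6237 × 0.8781 = 0.93652
(2) 0.7039 × 1.459 × 0.7378 = 0.75771
Highest is cycle (1) at 0.9365 (≤1, no arbitrage).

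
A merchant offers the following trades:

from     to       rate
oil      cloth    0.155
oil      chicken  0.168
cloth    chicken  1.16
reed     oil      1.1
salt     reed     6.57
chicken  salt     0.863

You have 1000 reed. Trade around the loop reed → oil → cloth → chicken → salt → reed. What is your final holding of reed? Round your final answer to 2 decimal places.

1121.39

1000 reed × 1.1 = 1100 oil
1100 oil × 0.155 = 170.5 cloth
170.5 cloth × 1.16 = 197.78 chicken
197.78 chicken × 0.863 = 170.68414 salt
170.68414 salt × 6.57 = 1121.3947998 reed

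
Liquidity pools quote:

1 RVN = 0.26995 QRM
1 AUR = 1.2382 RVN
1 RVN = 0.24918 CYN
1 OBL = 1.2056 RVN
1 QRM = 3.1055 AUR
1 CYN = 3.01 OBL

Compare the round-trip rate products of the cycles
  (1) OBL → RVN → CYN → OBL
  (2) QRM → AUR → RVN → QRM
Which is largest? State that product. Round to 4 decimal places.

1.0380

(1) 1.2056 × 0.24918 × 3.01 = 0.90424
(2) 3.1055 × 1.2382 × 0.26995 = 1.03802
Highest is cycle (2) at 1.0380 (>1, arbitrage).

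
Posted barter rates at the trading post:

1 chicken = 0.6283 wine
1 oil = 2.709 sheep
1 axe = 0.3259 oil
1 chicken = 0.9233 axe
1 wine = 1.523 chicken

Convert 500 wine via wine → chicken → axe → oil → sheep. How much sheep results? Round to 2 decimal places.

500 wine × 1.523 = 761.5 chicken
761.5 chicken × 0.9233 = 703.09295 axe
703.09295 axe × 0.3259 = 229.137992405 oil
229.137992405 oil × 2.709 = 620.734821425145 sheep

620.73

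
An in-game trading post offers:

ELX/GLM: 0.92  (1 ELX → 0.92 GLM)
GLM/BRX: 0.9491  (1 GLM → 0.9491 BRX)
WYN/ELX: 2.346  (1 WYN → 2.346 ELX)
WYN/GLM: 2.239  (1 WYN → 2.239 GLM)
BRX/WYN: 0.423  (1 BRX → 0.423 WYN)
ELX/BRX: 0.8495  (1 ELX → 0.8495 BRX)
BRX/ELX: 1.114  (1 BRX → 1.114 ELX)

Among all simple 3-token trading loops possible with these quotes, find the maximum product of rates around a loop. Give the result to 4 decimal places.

0.9727

ELX→GLM→BRX→ELX: 0.92 × 0.9491 × 1.114 = 0.97271
BRX→WYN→GLM→BRX: 0.423 × 2.239 × 0.9491 = 0.89889
ELX→BRX→WYN→ELX: 0.8495 × 0.423 × 2.346 = 0.84301
Maximum is ELX→GLM→BRX→ELX at 0.9727; no arbitrage — every cycle loses value.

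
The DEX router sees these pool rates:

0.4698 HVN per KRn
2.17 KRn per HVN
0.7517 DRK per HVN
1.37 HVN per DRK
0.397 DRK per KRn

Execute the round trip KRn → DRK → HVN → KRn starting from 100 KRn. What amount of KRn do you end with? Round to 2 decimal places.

100 KRn × 0.397 = 39.7 DRK
39.7 DRK × 1.37 = 54.389 HVN
54.389 HVN × 2.17 = 118.02413 KRn

118.02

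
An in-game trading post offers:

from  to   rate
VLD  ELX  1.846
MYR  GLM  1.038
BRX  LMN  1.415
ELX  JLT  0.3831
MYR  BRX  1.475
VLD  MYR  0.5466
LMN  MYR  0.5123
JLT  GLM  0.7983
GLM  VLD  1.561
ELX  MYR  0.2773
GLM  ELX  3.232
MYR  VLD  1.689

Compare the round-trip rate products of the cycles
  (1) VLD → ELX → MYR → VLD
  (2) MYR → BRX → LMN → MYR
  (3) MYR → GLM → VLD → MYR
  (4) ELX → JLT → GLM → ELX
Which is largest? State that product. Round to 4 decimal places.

(1) 1.846 × 0.2773 × 1.689 = 0.86459
(2) 1.475 × 1.415 × 0.5123 = 1.06923
(3) 1.038 × 1.561 × 0.5466 = 0.88567
(4) 0.3831 × 0.7983 × 3.232 = 0.98844
Highest is cycle (2) at 1.0692 (>1, arbitrage).

1.0692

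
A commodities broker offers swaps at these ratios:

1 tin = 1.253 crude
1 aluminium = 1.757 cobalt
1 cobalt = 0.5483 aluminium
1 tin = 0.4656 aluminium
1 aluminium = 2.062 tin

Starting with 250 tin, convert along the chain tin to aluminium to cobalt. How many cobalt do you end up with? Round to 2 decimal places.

204.51

250 tin × 0.4656 = 116.4 aluminium
116.4 aluminium × 1.757 = 204.5148 cobalt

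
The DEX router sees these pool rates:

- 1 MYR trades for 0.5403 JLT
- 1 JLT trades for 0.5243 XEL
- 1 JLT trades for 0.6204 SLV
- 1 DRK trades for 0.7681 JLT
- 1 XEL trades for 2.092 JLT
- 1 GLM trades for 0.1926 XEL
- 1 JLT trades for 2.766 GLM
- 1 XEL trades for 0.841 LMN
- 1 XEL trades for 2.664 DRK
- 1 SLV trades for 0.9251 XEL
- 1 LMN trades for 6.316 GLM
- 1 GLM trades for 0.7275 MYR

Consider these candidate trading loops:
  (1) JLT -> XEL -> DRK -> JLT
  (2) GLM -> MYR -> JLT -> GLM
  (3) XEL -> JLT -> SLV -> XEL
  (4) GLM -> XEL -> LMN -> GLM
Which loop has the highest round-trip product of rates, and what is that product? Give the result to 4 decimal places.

(1) 0.5243 × 2.664 × 0.7681 = 1.07283
(2) 0.7275 × 0.5403 × 2.766 = 1.08723
(3) 2.092 × 0.6204 × 0.9251 = 1.20067
(4) 0.1926 × 0.841 × 6.316 = 1.02304
Highest is cycle (3) at 1.2007 (>1, arbitrage).

1.2007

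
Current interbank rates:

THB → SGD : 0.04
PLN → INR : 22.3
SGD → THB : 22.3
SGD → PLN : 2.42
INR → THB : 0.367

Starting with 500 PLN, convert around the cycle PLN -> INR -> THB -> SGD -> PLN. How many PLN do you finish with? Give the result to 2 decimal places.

500 PLN × 22.3 = 11150 INR
11150 INR × 0.367 = 4092.05 THB
4092.05 THB × 0.04 = 163.682 SGD
163.682 SGD × 2.42 = 396.11044 PLN

396.11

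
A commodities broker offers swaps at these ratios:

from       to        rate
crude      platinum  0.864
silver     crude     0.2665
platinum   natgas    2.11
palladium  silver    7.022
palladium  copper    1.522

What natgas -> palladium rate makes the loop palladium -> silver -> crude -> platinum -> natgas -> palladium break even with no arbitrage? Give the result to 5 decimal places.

Known legs of the cycle: 7.022 × 0.2665 × 0.864 × 2.11 = 3.41156960352
For no arbitrage the full-cycle product must be 1, so the missing rate is 1 / 3.41156960352 ≈ 0.2931202.

0.29312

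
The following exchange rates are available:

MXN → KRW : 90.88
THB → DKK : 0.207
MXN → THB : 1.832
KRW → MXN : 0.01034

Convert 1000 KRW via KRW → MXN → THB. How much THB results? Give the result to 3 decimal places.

1000 KRW × 0.01034 = 10.34 MXN
10.34 MXN × 1.832 = 18.94288 THB

18.943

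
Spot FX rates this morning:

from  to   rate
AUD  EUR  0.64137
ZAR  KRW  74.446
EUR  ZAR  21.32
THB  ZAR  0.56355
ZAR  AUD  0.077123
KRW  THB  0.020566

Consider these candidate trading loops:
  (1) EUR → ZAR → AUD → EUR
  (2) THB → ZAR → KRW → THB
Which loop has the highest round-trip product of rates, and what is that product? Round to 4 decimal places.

1.0546

(1) 21.32 × 0.077123 × 0.64137 = 1.05458
(2) 0.56355 × 74.446 × 0.020566 = 0.86283
Highest is cycle (1) at 1.0546 (>1, arbitrage).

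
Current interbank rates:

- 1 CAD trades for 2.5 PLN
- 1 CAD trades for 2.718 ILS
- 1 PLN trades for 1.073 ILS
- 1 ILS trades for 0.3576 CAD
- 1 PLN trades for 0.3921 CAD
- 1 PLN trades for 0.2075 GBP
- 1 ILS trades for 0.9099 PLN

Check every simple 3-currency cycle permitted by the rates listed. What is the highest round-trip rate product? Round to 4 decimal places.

ILS→PLN→CAD→ILS: 0.9099 × 0.3921 × 2.718 = 0.96971
ILS→CAD→PLN→ILS: 0.3576 × 2.5 × 1.073 = 0.95926
Maximum is ILS→PLN→CAD→ILS at 0.9697; no arbitrage — every cycle loses value.

0.9697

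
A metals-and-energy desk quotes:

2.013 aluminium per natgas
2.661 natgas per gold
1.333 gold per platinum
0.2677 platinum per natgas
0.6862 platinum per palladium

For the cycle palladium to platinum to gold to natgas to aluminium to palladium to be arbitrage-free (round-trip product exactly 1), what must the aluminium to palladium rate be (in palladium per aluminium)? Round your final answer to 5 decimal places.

0.20409

Known legs of the cycle: 0.6862 × 1.333 × 2.661 × 2.013 = 4.8997002574278
For no arbitrage the full-cycle product must be 1, so the missing rate is 1 / 4.8997002574278 ≈ 0.2040941.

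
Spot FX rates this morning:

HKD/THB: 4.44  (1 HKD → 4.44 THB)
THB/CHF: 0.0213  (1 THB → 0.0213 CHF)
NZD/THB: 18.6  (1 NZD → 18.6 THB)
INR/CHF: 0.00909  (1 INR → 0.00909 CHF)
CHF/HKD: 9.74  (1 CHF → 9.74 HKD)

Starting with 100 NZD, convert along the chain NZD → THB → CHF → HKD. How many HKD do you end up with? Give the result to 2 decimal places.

100 NZD × 18.6 = 1860 THB
1860 THB × 0.0213 = 39.618 CHF
39.618 CHF × 9.74 = 385.87932 HKD

385.88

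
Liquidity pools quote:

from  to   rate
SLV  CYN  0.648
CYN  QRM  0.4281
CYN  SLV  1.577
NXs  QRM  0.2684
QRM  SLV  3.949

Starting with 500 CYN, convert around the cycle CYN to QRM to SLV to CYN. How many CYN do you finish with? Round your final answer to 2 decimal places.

547.74

500 CYN × 0.4281 = 214.05 QRM
214.05 QRM × 3.949 = 845.28345 SLV
845.28345 SLV × 0.648 = 547.7436756 CYN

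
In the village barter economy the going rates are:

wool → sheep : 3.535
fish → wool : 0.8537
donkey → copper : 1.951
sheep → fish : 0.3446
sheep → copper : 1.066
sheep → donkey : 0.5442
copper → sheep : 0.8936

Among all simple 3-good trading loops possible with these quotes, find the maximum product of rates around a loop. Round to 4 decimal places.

1.0399

sheep→fish→wool→sheep: 0.3446 × 0.8537 × 3.535 = 1.03994
sheep→donkey→copper→sheep: 0.5442 × 1.951 × 0.8936 = 0.94877
Maximum is sheep→fish→wool→sheep at 1.0399; arbitrage exists.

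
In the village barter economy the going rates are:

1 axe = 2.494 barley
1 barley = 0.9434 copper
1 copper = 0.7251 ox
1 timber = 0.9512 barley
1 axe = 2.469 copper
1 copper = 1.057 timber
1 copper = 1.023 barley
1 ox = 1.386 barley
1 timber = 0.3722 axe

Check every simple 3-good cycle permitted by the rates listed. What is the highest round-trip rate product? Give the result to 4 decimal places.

0.9713

timber→axe→copper→timber: 0.3722 × 2.469 × 1.057 = 0.97134
timber→barley→copper→timber: 0.9512 × 0.9434 × 1.057 = 0.94851
barley→copper→ox→barley: 0.9434 × 0.7251 × 1.386 = 0.94811
Maximum is timber→axe→copper→timber at 0.9713; no arbitrage — every cycle loses value.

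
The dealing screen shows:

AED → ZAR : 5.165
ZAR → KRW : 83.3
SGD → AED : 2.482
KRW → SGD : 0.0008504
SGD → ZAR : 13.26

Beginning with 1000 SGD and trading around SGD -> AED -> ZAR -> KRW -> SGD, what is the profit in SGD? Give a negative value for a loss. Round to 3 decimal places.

-91.886

1000 SGD × 2.482 = 2482 AED
2482 AED × 5.165 = 12819.53 ZAR
12819.53 ZAR × 83.3 = 1067866.849 KRW
1067866.849 KRW × 0.0008504 = 908.1139683896 SGD
Net change: 908.1139683896 − 1000 = -91.8860316104 SGD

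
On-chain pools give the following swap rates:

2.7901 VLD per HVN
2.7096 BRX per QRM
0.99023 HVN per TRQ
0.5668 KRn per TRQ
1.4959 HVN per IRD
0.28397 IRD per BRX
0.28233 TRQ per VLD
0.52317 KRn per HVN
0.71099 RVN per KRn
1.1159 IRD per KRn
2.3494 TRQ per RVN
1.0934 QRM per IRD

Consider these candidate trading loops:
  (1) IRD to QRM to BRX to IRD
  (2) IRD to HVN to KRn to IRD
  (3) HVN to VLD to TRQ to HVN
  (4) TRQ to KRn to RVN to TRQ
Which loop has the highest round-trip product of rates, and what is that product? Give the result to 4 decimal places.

0.9468

(1) 1.0934 × 2.7096 × 0.28397 = 0.84131
(2) 1.4959 × 0.52317 × 1.1159 = 0.87331
(3) 2.7901 × 0.28233 × 0.99023 = 0.78003
(4) 0.5668 × 0.71099 × 2.3494 = 0.94678
Highest is cycle (4) at 0.9468 (≤1, no arbitrage).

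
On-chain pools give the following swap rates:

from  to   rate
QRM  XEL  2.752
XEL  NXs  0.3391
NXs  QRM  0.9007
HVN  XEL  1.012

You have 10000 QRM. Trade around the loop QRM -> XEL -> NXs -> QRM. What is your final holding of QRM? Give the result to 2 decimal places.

8405.36

10000 QRM × 2.752 = 27520 XEL
27520 XEL × 0.3391 = 9332.032 NXs
9332.032 NXs × 0.9007 = 8405.3612224 QRM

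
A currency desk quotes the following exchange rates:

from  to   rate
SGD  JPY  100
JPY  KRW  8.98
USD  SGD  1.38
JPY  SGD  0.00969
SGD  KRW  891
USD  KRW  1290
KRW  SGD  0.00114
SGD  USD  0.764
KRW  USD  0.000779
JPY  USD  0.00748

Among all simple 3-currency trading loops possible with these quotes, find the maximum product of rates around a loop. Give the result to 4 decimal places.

KRW→SGD→USD→KRW: 0.00114 × 0.764 × 1290 = 1.12354
JPY→USD→SGD→JPY: 0.00748 × 1.38 × 100 = 1.03224
KRW→SGD→JPY→KRW: 0.00114 × 100 × 8.98 = 1.02372
KRW→USD→SGD→KRW: 0.000779 × 1.38 × 891 = 0.95784
Maximum is KRW→SGD→USD→KRW at 1.1235; arbitrage exists.

1.1235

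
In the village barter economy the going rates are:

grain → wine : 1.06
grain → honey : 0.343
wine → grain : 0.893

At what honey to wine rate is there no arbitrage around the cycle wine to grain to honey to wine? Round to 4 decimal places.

Known legs of the cycle: 0.893 × 0.343 = 0.306299
For no arbitrage the full-cycle product must be 1, so the missing rate is 1 / 0.306299 ≈ 3.264784.

3.2648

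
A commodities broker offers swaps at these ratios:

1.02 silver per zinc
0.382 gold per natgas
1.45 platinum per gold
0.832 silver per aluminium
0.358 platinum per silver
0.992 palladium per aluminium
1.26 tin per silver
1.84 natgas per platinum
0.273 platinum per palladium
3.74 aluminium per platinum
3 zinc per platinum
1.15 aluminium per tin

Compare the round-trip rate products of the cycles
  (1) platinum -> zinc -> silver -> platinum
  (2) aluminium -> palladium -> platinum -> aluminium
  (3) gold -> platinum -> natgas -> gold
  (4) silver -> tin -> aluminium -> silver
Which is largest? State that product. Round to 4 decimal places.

(1) 3 × 1.02 × 0.358 = 1.09548
(2) 0.992 × 0.273 × 3.74 = 1.01285
(3) 1.45 × 1.84 × 0.382 = 1.01918
(4) 1.26 × 1.15 × 0.832 = 1.20557
Highest is cycle (4) at 1.2056 (>1, arbitrage).

1.2056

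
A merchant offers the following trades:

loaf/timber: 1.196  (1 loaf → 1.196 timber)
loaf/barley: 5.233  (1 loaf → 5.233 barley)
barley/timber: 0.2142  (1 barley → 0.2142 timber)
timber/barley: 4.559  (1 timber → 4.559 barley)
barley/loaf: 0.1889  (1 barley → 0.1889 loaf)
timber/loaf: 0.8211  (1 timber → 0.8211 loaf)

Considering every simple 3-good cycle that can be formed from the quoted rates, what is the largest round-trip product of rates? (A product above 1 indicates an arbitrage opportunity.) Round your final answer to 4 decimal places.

1.0300

loaf→timber→barley→loaf: 1.196 × 4.559 × 0.1889 = 1.02999
loaf→barley→timber→loaf: 5.233 × 0.2142 × 0.8211 = 0.92038
Maximum is loaf→timber→barley→loaf at 1.0300; arbitrage exists.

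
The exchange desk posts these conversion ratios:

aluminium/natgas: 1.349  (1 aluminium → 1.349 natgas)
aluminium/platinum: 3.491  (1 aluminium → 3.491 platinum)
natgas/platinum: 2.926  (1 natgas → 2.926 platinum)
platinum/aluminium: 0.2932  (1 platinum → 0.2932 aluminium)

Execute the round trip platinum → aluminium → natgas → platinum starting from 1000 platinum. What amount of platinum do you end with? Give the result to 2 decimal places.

1000 platinum × 0.2932 = 293.2 aluminium
293.2 aluminium × 1.349 = 395.5268 natgas
395.5268 natgas × 2.926 = 1157.3114168 platinum

1157.31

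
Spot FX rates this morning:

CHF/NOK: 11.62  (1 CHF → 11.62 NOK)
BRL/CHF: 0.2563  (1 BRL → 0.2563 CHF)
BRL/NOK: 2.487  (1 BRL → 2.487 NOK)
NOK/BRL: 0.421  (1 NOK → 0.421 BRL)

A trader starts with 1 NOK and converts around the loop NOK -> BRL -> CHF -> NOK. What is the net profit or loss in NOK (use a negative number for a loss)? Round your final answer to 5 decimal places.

0.25382

1 NOK × 0.421 = 0.421 BRL
0.421 BRL × 0.2563 = 0.1079023 CHF
0.1079023 CHF × 11.62 = 1.253824726 NOK
Net change: 1.253824726 − 1 = 0.253824726 NOK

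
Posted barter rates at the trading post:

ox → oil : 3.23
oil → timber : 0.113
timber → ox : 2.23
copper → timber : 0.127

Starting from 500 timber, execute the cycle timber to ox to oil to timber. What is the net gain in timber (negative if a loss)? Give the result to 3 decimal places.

-93.036

500 timber × 2.23 = 1115 ox
1115 ox × 3.23 = 3601.45 oil
3601.45 oil × 0.113 = 406.96385 timber
Net change: 406.96385 − 500 = -93.03615 timber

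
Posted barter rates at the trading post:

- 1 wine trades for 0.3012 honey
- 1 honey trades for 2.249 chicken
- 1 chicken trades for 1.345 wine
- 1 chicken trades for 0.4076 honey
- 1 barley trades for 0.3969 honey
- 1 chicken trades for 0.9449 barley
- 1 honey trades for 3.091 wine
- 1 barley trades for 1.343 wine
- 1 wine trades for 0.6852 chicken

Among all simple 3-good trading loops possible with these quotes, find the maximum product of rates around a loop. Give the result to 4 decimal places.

0.9111

chicken→wine→honey→chicken: 1.345 × 0.3012 × 2.249 = 0.91110
chicken→barley→wine→chicken: 0.9449 × 1.343 × 0.6852 = 0.86952
chicken→honey→wine→chicken: 0.4076 × 3.091 × 0.6852 = 0.86328
chicken→barley→honey→chicken: 0.9449 × 0.3969 × 2.249 = 0.84344
Maximum is chicken→wine→honey→chicken at 0.9111; no arbitrage — every cycle loses value.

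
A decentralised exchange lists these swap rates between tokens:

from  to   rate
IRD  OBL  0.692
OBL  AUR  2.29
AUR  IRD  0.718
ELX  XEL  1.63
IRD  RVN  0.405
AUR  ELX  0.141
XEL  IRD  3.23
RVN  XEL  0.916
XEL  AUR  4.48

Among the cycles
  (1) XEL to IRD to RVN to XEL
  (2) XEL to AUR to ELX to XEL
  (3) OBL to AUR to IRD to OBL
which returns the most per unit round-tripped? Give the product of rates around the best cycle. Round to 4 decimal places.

(1) 3.23 × 0.405 × 0.916 = 1.19827
(2) 4.48 × 0.141 × 1.63 = 1.02964
(3) 2.29 × 0.718 × 0.692 = 1.13780
Highest is cycle (1) at 1.1983 (>1, arbitrage).

1.1983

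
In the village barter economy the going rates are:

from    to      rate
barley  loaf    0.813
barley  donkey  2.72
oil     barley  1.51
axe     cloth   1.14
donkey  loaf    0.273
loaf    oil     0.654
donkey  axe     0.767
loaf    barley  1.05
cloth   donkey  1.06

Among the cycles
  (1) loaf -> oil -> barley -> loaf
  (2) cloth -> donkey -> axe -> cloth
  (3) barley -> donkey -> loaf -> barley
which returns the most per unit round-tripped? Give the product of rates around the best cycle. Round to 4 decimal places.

(1) 0.654 × 1.51 × 0.813 = 0.80287
(2) 1.06 × 0.767 × 1.14 = 0.92684
(3) 2.72 × 0.273 × 1.05 = 0.77969
Highest is cycle (2) at 0.9268 (≤1, no arbitrage).

0.9268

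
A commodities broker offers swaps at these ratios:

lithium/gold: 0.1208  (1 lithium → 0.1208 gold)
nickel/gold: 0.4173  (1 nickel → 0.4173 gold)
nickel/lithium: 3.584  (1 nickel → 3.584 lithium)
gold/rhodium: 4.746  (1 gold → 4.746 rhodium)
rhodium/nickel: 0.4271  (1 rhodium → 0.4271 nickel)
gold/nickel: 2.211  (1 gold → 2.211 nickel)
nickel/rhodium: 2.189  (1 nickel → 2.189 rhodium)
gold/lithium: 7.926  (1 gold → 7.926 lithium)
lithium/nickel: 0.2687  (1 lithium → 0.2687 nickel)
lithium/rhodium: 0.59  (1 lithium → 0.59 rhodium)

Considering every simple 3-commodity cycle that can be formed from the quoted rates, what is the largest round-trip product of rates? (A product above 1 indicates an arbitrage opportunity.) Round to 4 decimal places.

0.9572

nickel→lithium→gold→nickel: 3.584 × 0.1208 × 2.211 = 0.95725
rhodium→nickel→lithium→rhodium: 0.4271 × 3.584 × 0.59 = 0.90313
nickel→gold→lithium→nickel: 0.4173 × 7.926 × 0.2687 = 0.88873
rhodium→nickel→gold→rhodium: 0.4271 × 0.4173 × 4.746 = 0.84587
Maximum is nickel→lithium→gold→nickel at 0.9572; no arbitrage — every cycle loses value.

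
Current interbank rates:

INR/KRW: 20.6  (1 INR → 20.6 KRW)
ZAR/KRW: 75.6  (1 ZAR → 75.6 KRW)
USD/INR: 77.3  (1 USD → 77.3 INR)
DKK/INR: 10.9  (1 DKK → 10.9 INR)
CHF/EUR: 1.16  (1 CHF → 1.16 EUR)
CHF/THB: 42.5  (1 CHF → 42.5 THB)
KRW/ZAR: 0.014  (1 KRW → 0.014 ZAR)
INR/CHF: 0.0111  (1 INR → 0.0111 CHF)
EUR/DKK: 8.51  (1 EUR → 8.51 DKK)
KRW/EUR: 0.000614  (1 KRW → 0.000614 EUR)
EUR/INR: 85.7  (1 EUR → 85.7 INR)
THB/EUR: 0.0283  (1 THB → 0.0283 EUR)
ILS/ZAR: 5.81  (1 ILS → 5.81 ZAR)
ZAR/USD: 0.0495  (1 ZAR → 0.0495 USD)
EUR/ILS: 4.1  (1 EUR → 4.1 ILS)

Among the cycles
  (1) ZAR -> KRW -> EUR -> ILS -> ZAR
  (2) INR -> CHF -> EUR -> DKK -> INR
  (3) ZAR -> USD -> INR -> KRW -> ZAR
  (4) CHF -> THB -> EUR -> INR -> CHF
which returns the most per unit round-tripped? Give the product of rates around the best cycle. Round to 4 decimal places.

(1) 75.6 × 0.000614 × 4.1 × 5.81 = 1.10573
(2) 0.0111 × 1.16 × 8.51 × 10.9 = 1.19436
(3) 0.0495 × 77.3 × 20.6 × 0.014 = 1.10352
(4) 42.5 × 0.0283 × 85.7 × 0.0111 = 1.14414
Highest is cycle (2) at 1.1944 (>1, arbitrage).

1.1944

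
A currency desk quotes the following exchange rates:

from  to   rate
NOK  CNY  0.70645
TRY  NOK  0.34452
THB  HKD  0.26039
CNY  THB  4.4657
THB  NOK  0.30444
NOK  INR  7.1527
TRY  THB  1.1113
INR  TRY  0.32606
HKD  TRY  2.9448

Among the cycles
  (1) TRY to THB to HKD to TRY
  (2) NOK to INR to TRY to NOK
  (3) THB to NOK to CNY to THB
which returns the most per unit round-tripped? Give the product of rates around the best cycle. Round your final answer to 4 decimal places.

(1) 1.1113 × 0.26039 × 2.9448 = 0.85214
(2) 7.1527 × 0.32606 × 0.34452 = 0.80349
(3) 0.30444 × 0.70645 × 4.4657 = 0.96045
Highest is cycle (3) at 0.9604 (≤1, no arbitrage).

0.9604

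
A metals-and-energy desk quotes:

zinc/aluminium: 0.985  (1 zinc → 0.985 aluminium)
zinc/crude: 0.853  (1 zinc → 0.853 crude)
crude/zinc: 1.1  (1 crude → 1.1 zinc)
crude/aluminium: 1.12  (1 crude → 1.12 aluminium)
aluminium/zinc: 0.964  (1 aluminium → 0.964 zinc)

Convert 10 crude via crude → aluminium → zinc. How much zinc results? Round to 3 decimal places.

10.797

10 crude × 1.12 = 11.2 aluminium
11.2 aluminium × 0.964 = 10.7968 zinc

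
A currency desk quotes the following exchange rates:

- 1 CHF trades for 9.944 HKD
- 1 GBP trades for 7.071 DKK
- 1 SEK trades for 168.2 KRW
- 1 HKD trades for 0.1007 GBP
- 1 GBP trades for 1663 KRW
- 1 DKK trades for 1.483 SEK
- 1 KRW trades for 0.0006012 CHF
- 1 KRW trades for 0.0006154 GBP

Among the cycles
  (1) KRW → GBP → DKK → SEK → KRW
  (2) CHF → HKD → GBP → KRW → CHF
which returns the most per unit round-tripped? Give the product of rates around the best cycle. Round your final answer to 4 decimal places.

1.0854

(1) 0.0006154 × 7.071 × 1.483 × 168.2 = 1.08544
(2) 9.944 × 0.1007 × 1663 × 0.0006012 = 1.00116
Highest is cycle (1) at 1.0854 (>1, arbitrage).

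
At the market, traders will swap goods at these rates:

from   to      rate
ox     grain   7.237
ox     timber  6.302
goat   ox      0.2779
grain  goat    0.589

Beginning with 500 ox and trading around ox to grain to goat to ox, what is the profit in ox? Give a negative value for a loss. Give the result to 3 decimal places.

92.287

500 ox × 7.237 = 3618.5 grain
3618.5 grain × 0.589 = 2131.2965 goat
2131.2965 goat × 0.2779 = 592.28729735 ox
Net change: 592.28729735 − 500 = 92.28729735 ox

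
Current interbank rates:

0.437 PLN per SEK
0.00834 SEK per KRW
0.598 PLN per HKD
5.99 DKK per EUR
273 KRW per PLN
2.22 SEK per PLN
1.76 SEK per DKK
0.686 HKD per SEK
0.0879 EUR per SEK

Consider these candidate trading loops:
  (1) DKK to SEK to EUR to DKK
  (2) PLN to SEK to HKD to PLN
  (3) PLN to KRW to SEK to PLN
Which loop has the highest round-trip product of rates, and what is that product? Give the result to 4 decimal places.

(1) 1.76 × 0.0879 × 5.99 = 0.92668
(2) 2.22 × 0.686 × 0.598 = 0.91071
(3) 273 × 0.00834 × 0.437 = 0.99497
Highest is cycle (3) at 0.9950 (≤1, no arbitrage).

0.9950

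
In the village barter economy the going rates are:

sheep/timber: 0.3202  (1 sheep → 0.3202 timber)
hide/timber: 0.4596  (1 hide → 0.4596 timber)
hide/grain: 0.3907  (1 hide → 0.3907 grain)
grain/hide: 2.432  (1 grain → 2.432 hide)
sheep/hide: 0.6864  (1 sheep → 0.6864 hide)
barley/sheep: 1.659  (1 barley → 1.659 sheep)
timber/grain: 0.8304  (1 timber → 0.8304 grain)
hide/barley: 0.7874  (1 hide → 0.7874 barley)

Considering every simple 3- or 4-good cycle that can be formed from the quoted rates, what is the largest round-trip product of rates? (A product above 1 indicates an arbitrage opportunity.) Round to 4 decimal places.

0.9282

hide→timber→grain→hide: 0.4596 × 0.8304 × 2.432 = 0.92818
hide→barley→sheep→hide: 0.7874 × 1.659 × 0.6864 = 0.89664
Maximum is hide→timber→grain→hide at 0.9282; no arbitrage — every cycle loses value.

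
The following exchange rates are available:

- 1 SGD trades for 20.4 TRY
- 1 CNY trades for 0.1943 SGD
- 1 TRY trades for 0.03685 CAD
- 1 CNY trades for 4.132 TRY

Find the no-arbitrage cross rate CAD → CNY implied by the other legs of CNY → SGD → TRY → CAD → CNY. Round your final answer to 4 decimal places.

6.8464

Known legs of the cycle: 0.1943 × 20.4 × 0.03685 = 0.146063082
For no arbitrage the full-cycle product must be 1, so the missing rate is 1 / 0.146063082 ≈ 6.846357.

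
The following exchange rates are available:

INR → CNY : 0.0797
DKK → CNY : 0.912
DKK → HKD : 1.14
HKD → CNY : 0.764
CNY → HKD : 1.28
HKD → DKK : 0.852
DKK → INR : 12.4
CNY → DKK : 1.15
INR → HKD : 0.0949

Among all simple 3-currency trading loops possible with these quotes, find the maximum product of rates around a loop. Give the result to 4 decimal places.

INR→CNY→DKK→INR: 0.0797 × 1.15 × 12.4 = 1.13652
INR→HKD→DKK→INR: 0.0949 × 0.852 × 12.4 = 1.00260
HKD→CNY→DKK→HKD: 0.764 × 1.15 × 1.14 = 1.00160
HKD→DKK→CNY→HKD: 0.852 × 0.912 × 1.28 = 0.99459
Maximum is INR→CNY→DKK→INR at 1.1365; arbitrage exists.

1.1365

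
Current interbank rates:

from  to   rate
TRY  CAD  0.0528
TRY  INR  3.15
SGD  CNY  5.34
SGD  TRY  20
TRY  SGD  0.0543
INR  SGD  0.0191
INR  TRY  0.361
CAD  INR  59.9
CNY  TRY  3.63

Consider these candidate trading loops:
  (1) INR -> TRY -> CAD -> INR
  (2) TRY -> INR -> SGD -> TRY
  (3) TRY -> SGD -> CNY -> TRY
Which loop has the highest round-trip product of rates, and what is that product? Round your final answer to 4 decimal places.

(1) 0.361 × 0.0528 × 59.9 = 1.14174
(2) 3.15 × 0.0191 × 20 = 1.20330
(3) 0.0543 × 5.34 × 3.63 = 1.05256
Highest is cycle (2) at 1.2033 (>1, arbitrage).

1.2033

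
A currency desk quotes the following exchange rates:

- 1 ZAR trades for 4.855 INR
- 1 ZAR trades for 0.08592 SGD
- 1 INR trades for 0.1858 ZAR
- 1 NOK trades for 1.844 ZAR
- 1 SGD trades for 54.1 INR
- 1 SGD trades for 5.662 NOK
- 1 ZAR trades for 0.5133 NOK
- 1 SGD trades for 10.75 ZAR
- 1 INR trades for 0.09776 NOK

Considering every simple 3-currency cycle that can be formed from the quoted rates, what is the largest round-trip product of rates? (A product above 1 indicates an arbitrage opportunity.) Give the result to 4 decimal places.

0.8971

NOK→ZAR→SGD→NOK: 1.844 × 0.08592 × 5.662 = 0.89707
INR→NOK→ZAR→INR: 0.09776 × 1.844 × 4.855 = 0.87521
INR→ZAR→SGD→INR: 0.1858 × 0.08592 × 54.1 = 0.86365
Maximum is NOK→ZAR→SGD→NOK at 0.8971; no arbitrage — every cycle loses value.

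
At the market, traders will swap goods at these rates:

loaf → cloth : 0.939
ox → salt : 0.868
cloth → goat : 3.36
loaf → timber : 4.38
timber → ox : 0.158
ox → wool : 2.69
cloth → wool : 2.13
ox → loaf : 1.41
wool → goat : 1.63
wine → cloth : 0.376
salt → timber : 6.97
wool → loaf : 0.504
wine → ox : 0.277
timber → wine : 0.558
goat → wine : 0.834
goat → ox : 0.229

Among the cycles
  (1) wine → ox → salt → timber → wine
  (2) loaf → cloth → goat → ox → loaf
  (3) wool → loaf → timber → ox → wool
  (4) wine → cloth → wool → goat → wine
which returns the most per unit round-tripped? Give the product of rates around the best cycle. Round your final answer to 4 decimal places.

1.0887

(1) 0.277 × 0.868 × 6.97 × 0.558 = 0.93512
(2) 0.939 × 3.36 × 0.229 × 1.41 = 1.01873
(3) 0.504 × 4.38 × 0.158 × 2.69 = 0.93824
(4) 0.376 × 2.13 × 1.63 × 0.834 = 1.08873
Highest is cycle (4) at 1.0887 (>1, arbitrage).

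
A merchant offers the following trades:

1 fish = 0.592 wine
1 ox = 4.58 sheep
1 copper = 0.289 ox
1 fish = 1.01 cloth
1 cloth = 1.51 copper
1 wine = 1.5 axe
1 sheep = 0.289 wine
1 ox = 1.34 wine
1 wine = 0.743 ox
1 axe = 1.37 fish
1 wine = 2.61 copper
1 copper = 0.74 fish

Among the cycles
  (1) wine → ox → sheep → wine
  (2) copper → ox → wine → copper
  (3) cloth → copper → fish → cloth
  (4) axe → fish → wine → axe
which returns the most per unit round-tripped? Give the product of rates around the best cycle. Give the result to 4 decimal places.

1.2166

(1) 0.743 × 4.58 × 0.289 = 0.98345
(2) 0.289 × 1.34 × 2.61 = 1.01075
(3) 1.51 × 0.74 × 1.01 = 1.12857
(4) 1.37 × 0.592 × 1.5 = 1.21656
Highest is cycle (4) at 1.2166 (>1, arbitrage).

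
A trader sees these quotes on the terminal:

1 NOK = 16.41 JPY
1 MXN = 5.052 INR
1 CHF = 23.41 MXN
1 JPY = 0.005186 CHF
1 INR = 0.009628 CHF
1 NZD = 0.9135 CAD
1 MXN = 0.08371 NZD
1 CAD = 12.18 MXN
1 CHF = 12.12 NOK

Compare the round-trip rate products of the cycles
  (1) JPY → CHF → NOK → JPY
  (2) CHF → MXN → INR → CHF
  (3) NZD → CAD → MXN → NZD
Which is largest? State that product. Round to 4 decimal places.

1.1387

(1) 0.005186 × 12.12 × 16.41 = 1.03144
(2) 23.41 × 5.052 × 0.009628 = 1.13868
(3) 0.9135 × 12.18 × 0.08371 = 0.93139
Highest is cycle (2) at 1.1387 (>1, arbitrage).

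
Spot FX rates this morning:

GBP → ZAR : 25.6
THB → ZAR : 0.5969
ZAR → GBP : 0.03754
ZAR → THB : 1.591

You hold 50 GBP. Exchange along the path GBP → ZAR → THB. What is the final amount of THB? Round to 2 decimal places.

50 GBP × 25.6 = 1280 ZAR
1280 ZAR × 1.591 = 2036.48 THB

2036.48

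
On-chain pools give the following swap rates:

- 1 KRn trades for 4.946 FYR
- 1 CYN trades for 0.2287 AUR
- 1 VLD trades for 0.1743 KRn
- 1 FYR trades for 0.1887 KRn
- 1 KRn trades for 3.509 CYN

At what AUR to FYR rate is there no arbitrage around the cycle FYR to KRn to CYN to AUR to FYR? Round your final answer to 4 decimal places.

Known legs of the cycle: 0.1887 × 3.509 × 0.2287 = 0.15143331621
For no arbitrage the full-cycle product must be 1, so the missing rate is 1 / 0.15143331621 ≈ 6.603567.

6.6036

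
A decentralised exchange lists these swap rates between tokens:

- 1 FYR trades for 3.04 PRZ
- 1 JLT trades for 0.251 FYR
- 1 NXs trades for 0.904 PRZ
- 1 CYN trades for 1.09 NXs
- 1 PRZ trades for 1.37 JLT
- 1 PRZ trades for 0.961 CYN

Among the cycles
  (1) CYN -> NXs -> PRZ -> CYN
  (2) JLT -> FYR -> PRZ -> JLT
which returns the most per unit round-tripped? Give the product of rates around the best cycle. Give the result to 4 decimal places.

(1) 1.09 × 0.904 × 0.961 = 0.94693
(2) 0.251 × 3.04 × 1.37 = 1.04536
Highest is cycle (2) at 1.0454 (>1, arbitrage).

1.0454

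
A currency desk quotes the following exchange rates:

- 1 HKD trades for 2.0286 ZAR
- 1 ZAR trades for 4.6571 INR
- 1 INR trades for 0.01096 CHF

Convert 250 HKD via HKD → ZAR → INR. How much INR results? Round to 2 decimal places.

2361.85

250 HKD × 2.0286 = 507.15 ZAR
507.15 ZAR × 4.6571 = 2361.848265 INR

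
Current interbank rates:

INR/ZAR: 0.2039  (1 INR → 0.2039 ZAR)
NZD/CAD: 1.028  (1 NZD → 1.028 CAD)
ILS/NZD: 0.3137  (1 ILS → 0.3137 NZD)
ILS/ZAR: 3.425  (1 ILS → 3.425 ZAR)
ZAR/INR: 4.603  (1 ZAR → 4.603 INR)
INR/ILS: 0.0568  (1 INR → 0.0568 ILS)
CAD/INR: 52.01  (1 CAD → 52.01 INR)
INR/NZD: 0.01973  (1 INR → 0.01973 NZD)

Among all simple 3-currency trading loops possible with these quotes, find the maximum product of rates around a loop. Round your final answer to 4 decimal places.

1.0549

NZD→CAD→INR→NZD: 1.028 × 52.01 × 0.01973 = 1.05489
ILS→ZAR→INR→ILS: 3.425 × 4.603 × 0.0568 = 0.89547
Maximum is NZD→CAD→INR→NZD at 1.0549; arbitrage exists.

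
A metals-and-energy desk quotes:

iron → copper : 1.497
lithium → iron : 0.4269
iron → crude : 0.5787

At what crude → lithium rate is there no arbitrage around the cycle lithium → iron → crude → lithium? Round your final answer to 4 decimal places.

4.0478

Known legs of the cycle: 0.4269 × 0.5787 = 0.24704703
For no arbitrage the full-cycle product must be 1, so the missing rate is 1 / 0.24704703 ≈ 4.047812.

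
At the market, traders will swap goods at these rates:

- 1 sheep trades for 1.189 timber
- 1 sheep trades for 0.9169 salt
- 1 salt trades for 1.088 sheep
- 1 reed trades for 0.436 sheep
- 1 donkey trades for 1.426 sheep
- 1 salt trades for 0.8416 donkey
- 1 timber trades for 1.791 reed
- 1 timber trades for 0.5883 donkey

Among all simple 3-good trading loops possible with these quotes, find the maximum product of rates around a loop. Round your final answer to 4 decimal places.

1.1004

sheep→salt→donkey→sheep: 0.9169 × 0.8416 × 1.426 = 1.10039
timber→donkey→sheep→timber: 0.5883 × 1.426 × 1.189 = 0.99747
reed→sheep→timber→reed: 0.436 × 1.189 × 1.791 = 0.92846
Maximum is sheep→salt→donkey→sheep at 1.1004; arbitrage exists.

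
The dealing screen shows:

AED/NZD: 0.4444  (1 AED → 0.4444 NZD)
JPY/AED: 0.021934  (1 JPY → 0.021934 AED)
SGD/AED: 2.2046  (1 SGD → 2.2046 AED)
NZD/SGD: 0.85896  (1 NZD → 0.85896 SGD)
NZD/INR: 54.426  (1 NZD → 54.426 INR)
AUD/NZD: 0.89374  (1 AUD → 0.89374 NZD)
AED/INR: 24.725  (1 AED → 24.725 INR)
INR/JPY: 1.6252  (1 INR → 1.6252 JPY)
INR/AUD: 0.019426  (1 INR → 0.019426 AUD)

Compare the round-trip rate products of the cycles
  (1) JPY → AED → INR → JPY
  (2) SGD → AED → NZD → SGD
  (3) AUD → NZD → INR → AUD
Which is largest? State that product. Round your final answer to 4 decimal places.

0.9449

(1) 0.021934 × 24.725 × 1.6252 = 0.88138
(2) 2.2046 × 0.4444 × 0.85896 = 0.84154
(3) 0.89374 × 54.426 × 0.019426 = 0.94493
Highest is cycle (3) at 0.9449 (≤1, no arbitrage).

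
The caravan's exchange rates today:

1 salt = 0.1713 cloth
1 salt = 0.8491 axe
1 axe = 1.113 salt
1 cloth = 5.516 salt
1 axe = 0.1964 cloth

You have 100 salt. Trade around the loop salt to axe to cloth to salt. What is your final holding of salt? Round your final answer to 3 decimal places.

91.987

100 salt × 0.8491 = 84.91 axe
84.91 axe × 0.1964 = 16.676324 cloth
16.676324 cloth × 5.516 = 91.986603184 salt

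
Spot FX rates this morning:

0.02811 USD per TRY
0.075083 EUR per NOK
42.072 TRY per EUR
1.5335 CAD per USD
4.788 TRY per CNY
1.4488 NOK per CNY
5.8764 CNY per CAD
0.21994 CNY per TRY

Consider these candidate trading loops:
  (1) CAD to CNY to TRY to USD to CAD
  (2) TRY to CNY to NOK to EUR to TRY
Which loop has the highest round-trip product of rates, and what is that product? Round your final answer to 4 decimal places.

(1) 5.8764 × 4.788 × 0.02811 × 1.5335 = 1.21286
(2) 0.21994 × 1.4488 × 0.075083 × 42.072 = 1.00658
Highest is cycle (1) at 1.2129 (>1, arbitrage).

1.2129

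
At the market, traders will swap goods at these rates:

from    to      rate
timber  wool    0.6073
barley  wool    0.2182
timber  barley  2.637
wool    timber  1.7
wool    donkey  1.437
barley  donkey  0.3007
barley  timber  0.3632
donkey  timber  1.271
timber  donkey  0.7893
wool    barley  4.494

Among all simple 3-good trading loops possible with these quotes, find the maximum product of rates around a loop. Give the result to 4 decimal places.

timber→wool→donkey→timber: 0.6073 × 1.437 × 1.271 = 1.10919
timber→barley→donkey→timber: 2.637 × 0.3007 × 1.271 = 1.00783
timber→wool→barley→timber: 0.6073 × 4.494 × 0.3632 = 0.99125
timber→barley→wool→timber: 2.637 × 0.2182 × 1.7 = 0.97817
Maximum is timber→wool→donkey→timber at 1.1092; arbitrage exists.

1.1092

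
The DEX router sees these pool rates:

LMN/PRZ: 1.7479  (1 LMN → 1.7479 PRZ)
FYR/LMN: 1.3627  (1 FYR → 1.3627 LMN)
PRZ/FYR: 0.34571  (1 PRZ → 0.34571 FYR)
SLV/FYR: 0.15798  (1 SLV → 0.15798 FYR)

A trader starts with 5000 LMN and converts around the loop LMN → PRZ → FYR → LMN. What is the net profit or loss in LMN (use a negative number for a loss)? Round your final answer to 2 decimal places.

5000 LMN × 1.7479 = 8739.5 PRZ
8739.5 PRZ × 0.34571 = 3021.332545 FYR
3021.332545 FYR × 1.3627 = 4117.1698590715 LMN
Net change: 4117.1698590715 − 5000 = -882.8301409285 LMN

-882.83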